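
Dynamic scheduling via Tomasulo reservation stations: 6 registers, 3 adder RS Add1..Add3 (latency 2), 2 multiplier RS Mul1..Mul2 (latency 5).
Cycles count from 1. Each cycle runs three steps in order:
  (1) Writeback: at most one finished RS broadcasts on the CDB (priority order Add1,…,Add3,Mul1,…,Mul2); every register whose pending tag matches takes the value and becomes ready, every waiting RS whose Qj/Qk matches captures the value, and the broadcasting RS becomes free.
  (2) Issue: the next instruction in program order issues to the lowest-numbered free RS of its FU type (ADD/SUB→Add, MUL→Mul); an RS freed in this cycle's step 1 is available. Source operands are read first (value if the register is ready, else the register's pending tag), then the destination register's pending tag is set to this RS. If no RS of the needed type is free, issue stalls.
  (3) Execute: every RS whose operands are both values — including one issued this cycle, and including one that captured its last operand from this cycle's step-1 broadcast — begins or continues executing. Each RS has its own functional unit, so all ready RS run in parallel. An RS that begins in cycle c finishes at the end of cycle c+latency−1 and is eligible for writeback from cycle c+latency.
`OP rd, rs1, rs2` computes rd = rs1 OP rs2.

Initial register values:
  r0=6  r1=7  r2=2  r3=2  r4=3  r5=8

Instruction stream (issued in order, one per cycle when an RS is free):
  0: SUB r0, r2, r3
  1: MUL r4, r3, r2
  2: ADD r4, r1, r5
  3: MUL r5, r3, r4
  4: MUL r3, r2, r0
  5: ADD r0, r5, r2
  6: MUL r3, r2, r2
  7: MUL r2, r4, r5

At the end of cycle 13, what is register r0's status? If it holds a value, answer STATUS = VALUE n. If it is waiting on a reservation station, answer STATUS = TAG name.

cycle 1: issue SUB r0<-Add1 // r0:Add1,r1:7,r2:2,r3:2,r4:3,r5:8
cycle 2: issue MUL r4<-Mul1 // r0:Add1,r1:7,r2:2,r3:2,r4:Mul1,r5:8
cycle 3: CDB Add1=0; issue ADD r4<-Add1 // r0:0,r1:7,r2:2,r3:2,r4:Add1,r5:8
cycle 4: issue MUL r5<-Mul2 // r0:0,r1:7,r2:2,r3:2,r4:Add1,r5:Mul2
cycle 5: CDB Add1=15; stall // r0:0,r1:7,r2:2,r3:2,r4:15,r5:Mul2
cycle 6: stall // r0:0,r1:7,r2:2,r3:2,r4:15,r5:Mul2
cycle 7: CDB Mul1=4; issue MUL r3<-Mul1 // r0:0,r1:7,r2:2,r3:Mul1,r4:15,r5:Mul2
cycle 8: issue ADD r0<-Add1 // r0:Add1,r1:7,r2:2,r3:Mul1,r4:15,r5:Mul2
cycle 9: stall // r0:Add1,r1:7,r2:2,r3:Mul1,r4:15,r5:Mul2
cycle 10: CDB Mul2=30; issue MUL r3<-Mul2 // r0:Add1,r1:7,r2:2,r3:Mul2,r4:15,r5:30
cycle 11: stall // r0:Add1,r1:7,r2:2,r3:Mul2,r4:15,r5:30
cycle 12: CDB Add1=32; stall // r0:32,r1:7,r2:2,r3:Mul2,r4:15,r5:30
cycle 13: CDB Mul1=0; issue MUL r2<-Mul1 // r0:32,r1:7,r2:Mul1,r3:Mul2,r4:15,r5:30

STATUS = VALUE 32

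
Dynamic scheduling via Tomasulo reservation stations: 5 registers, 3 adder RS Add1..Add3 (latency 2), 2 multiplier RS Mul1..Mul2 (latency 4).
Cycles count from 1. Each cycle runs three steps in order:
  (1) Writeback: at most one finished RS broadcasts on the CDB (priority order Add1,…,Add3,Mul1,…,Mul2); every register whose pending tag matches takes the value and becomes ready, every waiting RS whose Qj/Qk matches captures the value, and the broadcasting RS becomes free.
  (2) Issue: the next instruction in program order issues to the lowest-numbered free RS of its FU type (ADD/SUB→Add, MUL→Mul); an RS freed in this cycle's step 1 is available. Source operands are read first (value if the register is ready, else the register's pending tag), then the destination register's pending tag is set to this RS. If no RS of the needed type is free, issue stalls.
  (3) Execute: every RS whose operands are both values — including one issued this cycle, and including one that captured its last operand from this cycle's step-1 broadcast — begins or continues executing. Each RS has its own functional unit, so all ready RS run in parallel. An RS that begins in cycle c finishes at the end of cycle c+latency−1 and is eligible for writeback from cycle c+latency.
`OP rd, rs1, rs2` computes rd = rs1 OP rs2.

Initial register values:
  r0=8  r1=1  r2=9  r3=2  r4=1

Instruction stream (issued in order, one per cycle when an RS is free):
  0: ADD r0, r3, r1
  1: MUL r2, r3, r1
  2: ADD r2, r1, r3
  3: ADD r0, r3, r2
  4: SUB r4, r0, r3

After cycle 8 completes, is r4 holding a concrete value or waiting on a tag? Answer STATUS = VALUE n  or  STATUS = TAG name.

cycle 1: issue ADD r0<-Add1 // r0:Add1,r1:1,r2:9,r3:2,r4:1
cycle 2: issue MUL r2<-Mul1 // r0:Add1,r1:1,r2:Mul1,r3:2,r4:1
cycle 3: CDB Add1=3; issue ADD r2<-Add1 // r0:3,r1:1,r2:Add1,r3:2,r4:1
cycle 4: issue ADD r0<-Add2 // r0:Add2,r1:1,r2:Add1,r3:2,r4:1
cycle 5: CDB Add1=3; issue SUB r4<-Add1 // r0:Add2,r1:1,r2:3,r3:2,r4:Add1
cycle 6: CDB Mul1=2 // r0:Add2,r1:1,r2:3,r3:2,r4:Add1
cycle 7: CDB Add2=5 // r0:5,r1:1,r2:3,r3:2,r4:Add1
cycle 8: - // r0:5,r1:1,r2:3,r3:2,r4:Add1

STATUS = TAG Add1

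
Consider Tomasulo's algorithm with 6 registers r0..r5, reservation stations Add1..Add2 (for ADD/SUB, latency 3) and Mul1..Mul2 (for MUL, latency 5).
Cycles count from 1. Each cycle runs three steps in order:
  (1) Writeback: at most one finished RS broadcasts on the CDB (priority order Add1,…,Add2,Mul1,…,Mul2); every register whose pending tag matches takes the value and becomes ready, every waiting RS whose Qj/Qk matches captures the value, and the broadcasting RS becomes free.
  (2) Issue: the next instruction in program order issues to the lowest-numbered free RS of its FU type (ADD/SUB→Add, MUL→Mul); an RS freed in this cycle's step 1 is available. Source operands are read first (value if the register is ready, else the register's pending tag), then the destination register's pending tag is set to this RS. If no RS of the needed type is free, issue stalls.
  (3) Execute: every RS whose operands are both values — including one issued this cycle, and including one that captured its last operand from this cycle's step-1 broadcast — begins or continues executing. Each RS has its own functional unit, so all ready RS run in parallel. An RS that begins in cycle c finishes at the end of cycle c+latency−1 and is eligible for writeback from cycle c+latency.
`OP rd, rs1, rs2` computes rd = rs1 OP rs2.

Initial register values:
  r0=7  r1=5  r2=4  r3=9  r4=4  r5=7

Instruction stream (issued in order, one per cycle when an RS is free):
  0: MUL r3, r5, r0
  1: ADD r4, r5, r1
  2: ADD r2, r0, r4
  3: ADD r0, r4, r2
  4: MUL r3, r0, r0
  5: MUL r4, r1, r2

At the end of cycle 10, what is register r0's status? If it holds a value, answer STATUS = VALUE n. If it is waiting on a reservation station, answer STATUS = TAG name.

STATUS = TAG Add1

  c1: issue MUL r3<-Mul1  regs: r0:7,r1:5,r2:4,r3:Mul1,r4:4,r5:7
  c2: issue ADD r4<-Add1  regs: r0:7,r1:5,r2:4,r3:Mul1,r4:Add1,r5:7
  c3: issue ADD r2<-Add2  regs: r0:7,r1:5,r2:Add2,r3:Mul1,r4:Add1,r5:7
  c4: stall  regs: r0:7,r1:5,r2:Add2,r3:Mul1,r4:Add1,r5:7
  c5: CDB Add1=12; issue ADD r0<-Add1  regs: r0:Add1,r1:5,r2:Add2,r3:Mul1,r4:12,r5:7
  c6: CDB Mul1=49; issue MUL r3<-Mul1  regs: r0:Add1,r1:5,r2:Add2,r3:Mul1,r4:12,r5:7
  c7: issue MUL r4<-Mul2  regs: r0:Add1,r1:5,r2:Add2,r3:Mul1,r4:Mul2,r5:7
  c8: CDB Add2=19  regs: r0:Add1,r1:5,r2:19,r3:Mul1,r4:Mul2,r5:7
  c9: -  regs: r0:Add1,r1:5,r2:19,r3:Mul1,r4:Mul2,r5:7
  c10: -  regs: r0:Add1,r1:5,r2:19,r3:Mul1,r4:Mul2,r5:7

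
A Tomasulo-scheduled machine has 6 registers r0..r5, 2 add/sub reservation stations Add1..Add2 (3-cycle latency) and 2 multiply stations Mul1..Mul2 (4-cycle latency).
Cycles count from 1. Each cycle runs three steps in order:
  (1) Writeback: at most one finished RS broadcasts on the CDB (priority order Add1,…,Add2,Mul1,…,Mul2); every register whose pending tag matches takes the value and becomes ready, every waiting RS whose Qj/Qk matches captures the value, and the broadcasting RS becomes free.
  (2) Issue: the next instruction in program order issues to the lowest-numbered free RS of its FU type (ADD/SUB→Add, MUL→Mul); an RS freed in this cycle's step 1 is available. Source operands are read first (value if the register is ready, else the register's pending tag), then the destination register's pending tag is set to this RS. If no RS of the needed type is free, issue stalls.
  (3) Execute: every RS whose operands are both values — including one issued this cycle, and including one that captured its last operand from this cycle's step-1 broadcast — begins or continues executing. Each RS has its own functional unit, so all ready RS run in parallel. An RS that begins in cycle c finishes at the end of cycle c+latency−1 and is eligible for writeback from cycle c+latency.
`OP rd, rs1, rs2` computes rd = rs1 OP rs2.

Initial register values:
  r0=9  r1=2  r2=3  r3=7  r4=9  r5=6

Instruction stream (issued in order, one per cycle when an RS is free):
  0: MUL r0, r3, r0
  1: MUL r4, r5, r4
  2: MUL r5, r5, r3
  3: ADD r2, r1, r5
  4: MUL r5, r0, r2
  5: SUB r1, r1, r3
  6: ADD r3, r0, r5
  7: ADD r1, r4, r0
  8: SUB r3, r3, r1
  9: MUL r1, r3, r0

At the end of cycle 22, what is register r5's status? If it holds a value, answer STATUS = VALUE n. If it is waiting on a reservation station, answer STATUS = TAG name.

STATUS = VALUE 2772

c1: issue MUL r0<-Mul1 | r0:Mul1,r1:2,r2:3,r3:7,r4:9,r5:6
c2: issue MUL r4<-Mul2 | r0:Mul1,r1:2,r2:3,r3:7,r4:Mul2,r5:6
c3: stall | r0:Mul1,r1:2,r2:3,r3:7,r4:Mul2,r5:6
c4: stall | r0:Mul1,r1:2,r2:3,r3:7,r4:Mul2,r5:6
c5: CDB Mul1=63; issue MUL r5<-Mul1 | r0:63,r1:2,r2:3,r3:7,r4:Mul2,r5:Mul1
c6: CDB Mul2=54; issue ADD r2<-Add1 | r0:63,r1:2,r2:Add1,r3:7,r4:54,r5:Mul1
c7: issue MUL r5<-Mul2 | r0:63,r1:2,r2:Add1,r3:7,r4:54,r5:Mul2
c8: issue SUB r1<-Add2 | r0:63,r1:Add2,r2:Add1,r3:7,r4:54,r5:Mul2
c9: CDB Mul1=42; stall | r0:63,r1:Add2,r2:Add1,r3:7,r4:54,r5:Mul2
c10: stall | r0:63,r1:Add2,r2:Add1,r3:7,r4:54,r5:Mul2
c11: CDB Add2=-5; issue ADD r3<-Add2 | r0:63,r1:-5,r2:Add1,r3:Add2,r4:54,r5:Mul2
c12: CDB Add1=44; issue ADD r1<-Add1 | r0:63,r1:Add1,r2:44,r3:Add2,r4:54,r5:Mul2
c13: stall | r0:63,r1:Add1,r2:44,r3:Add2,r4:54,r5:Mul2
c14: stall | r0:63,r1:Add1,r2:44,r3:Add2,r4:54,r5:Mul2
c15: CDB Add1=117; issue SUB r3<-Add1 | r0:63,r1:117,r2:44,r3:Add1,r4:54,r5:Mul2
c16: CDB Mul2=2772; issue MUL r1<-Mul1 | r0:63,r1:Mul1,r2:44,r3:Add1,r4:54,r5:2772
c17: - | r0:63,r1:Mul1,r2:44,r3:Add1,r4:54,r5:2772
c18: - | r0:63,r1:Mul1,r2:44,r3:Add1,r4:54,r5:2772
c19: CDB Add2=2835 | r0:63,r1:Mul1,r2:44,r3:Add1,r4:54,r5:2772
c20: - | r0:63,r1:Mul1,r2:44,r3:Add1,r4:54,r5:2772
c21: - | r0:63,r1:Mul1,r2:44,r3:Add1,r4:54,r5:2772
c22: CDB Add1=2718 | r0:63,r1:Mul1,r2:44,r3:2718,r4:54,r5:2772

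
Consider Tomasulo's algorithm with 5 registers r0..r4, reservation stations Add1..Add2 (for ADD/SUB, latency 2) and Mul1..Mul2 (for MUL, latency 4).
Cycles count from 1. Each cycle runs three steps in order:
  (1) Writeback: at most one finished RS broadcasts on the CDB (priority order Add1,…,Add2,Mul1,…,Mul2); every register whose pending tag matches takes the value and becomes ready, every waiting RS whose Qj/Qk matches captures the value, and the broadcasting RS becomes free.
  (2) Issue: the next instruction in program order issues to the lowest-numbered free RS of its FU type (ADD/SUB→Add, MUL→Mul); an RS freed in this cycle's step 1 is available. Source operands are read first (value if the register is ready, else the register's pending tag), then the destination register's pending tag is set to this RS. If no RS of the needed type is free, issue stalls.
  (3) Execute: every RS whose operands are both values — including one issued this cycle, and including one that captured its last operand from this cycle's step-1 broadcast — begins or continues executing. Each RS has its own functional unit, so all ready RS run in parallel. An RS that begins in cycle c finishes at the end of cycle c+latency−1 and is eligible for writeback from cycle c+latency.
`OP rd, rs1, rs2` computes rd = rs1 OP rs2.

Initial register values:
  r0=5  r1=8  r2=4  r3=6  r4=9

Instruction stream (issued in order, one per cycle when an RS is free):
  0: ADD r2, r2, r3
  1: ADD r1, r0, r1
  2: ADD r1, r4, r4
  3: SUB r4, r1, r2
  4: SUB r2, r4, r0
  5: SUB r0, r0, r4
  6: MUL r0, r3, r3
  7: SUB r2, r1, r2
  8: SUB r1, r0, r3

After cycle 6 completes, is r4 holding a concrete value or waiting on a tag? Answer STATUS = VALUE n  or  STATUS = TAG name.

STATUS = TAG Add2

c1: issue ADD r2<-Add1 | r0:5,r1:8,r2:Add1,r3:6,r4:9
c2: issue ADD r1<-Add2 | r0:5,r1:Add2,r2:Add1,r3:6,r4:9
c3: CDB Add1=10; issue ADD r1<-Add1 | r0:5,r1:Add1,r2:10,r3:6,r4:9
c4: CDB Add2=13; issue SUB r4<-Add2 | r0:5,r1:Add1,r2:10,r3:6,r4:Add2
c5: CDB Add1=18; issue SUB r2<-Add1 | r0:5,r1:18,r2:Add1,r3:6,r4:Add2
c6: stall | r0:5,r1:18,r2:Add1,r3:6,r4:Add2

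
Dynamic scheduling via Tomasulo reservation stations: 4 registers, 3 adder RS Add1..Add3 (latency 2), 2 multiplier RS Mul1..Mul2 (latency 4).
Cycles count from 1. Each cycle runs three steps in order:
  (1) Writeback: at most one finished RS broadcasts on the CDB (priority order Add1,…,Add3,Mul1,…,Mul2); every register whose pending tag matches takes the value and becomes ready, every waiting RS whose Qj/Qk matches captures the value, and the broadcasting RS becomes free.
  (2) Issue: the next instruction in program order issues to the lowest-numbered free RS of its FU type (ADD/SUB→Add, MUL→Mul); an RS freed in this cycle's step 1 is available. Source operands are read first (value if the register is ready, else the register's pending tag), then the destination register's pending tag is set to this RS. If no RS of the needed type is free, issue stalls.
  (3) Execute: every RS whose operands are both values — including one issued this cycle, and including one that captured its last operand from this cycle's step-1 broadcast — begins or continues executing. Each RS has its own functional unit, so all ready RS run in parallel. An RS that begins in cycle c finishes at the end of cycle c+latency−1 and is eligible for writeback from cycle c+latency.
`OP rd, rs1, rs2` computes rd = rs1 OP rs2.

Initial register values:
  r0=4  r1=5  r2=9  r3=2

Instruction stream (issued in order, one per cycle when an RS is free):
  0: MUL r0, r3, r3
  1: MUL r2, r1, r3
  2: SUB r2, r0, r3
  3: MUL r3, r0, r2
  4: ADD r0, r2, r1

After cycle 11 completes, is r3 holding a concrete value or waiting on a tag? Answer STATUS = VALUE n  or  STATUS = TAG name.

  c1: issue MUL r0<-Mul1  regs: r0:Mul1,r1:5,r2:9,r3:2
  c2: issue MUL r2<-Mul2  regs: r0:Mul1,r1:5,r2:Mul2,r3:2
  c3: issue SUB r2<-Add1  regs: r0:Mul1,r1:5,r2:Add1,r3:2
  c4: stall  regs: r0:Mul1,r1:5,r2:Add1,r3:2
  c5: CDB Mul1=4; issue MUL r3<-Mul1  regs: r0:4,r1:5,r2:Add1,r3:Mul1
  c6: CDB Mul2=10; issue ADD r0<-Add2  regs: r0:Add2,r1:5,r2:Add1,r3:Mul1
  c7: CDB Add1=2  regs: r0:Add2,r1:5,r2:2,r3:Mul1
  c8: -  regs: r0:Add2,r1:5,r2:2,r3:Mul1
  c9: CDB Add2=7  regs: r0:7,r1:5,r2:2,r3:Mul1
  c10: -  regs: r0:7,r1:5,r2:2,r3:Mul1
  c11: CDB Mul1=8  regs: r0:7,r1:5,r2:2,r3:8

STATUS = VALUE 8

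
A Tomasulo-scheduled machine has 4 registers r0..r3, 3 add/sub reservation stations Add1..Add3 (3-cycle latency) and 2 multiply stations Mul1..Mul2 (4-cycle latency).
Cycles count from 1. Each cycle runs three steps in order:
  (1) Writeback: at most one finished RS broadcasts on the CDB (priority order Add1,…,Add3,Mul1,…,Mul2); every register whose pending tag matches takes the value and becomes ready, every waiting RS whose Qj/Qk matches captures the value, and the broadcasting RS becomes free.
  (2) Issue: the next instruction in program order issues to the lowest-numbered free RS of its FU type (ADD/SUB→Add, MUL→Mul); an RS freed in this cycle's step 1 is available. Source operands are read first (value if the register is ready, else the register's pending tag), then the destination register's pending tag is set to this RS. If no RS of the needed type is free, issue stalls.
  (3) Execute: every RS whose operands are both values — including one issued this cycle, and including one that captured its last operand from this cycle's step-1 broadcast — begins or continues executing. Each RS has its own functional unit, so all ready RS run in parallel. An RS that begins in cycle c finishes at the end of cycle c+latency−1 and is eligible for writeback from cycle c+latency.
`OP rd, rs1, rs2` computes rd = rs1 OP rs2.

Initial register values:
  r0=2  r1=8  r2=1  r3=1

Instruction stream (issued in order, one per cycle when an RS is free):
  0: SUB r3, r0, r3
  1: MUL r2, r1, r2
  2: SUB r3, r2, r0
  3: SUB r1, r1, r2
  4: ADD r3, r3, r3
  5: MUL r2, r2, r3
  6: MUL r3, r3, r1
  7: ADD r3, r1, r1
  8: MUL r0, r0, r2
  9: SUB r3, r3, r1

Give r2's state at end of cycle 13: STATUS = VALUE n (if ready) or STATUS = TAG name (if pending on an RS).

STATUS = TAG Mul1

c1: issue SUB r3<-Add1 | r0:2,r1:8,r2:1,r3:Add1
c2: issue MUL r2<-Mul1 | r0:2,r1:8,r2:Mul1,r3:Add1
c3: issue SUB r3<-Add2 | r0:2,r1:8,r2:Mul1,r3:Add2
c4: CDB Add1=1; issue SUB r1<-Add1 | r0:2,r1:Add1,r2:Mul1,r3:Add2
c5: issue ADD r3<-Add3 | r0:2,r1:Add1,r2:Mul1,r3:Add3
c6: CDB Mul1=8; issue MUL r2<-Mul1 | r0:2,r1:Add1,r2:Mul1,r3:Add3
c7: issue MUL r3<-Mul2 | r0:2,r1:Add1,r2:Mul1,r3:Mul2
c8: stall | r0:2,r1:Add1,r2:Mul1,r3:Mul2
c9: CDB Add1=0; issue ADD r3<-Add1 | r0:2,r1:0,r2:Mul1,r3:Add1
c10: CDB Add2=6; stall | r0:2,r1:0,r2:Mul1,r3:Add1
c11: stall | r0:2,r1:0,r2:Mul1,r3:Add1
c12: CDB Add1=0; stall | r0:2,r1:0,r2:Mul1,r3:0
c13: CDB Add3=12; stall | r0:2,r1:0,r2:Mul1,r3:0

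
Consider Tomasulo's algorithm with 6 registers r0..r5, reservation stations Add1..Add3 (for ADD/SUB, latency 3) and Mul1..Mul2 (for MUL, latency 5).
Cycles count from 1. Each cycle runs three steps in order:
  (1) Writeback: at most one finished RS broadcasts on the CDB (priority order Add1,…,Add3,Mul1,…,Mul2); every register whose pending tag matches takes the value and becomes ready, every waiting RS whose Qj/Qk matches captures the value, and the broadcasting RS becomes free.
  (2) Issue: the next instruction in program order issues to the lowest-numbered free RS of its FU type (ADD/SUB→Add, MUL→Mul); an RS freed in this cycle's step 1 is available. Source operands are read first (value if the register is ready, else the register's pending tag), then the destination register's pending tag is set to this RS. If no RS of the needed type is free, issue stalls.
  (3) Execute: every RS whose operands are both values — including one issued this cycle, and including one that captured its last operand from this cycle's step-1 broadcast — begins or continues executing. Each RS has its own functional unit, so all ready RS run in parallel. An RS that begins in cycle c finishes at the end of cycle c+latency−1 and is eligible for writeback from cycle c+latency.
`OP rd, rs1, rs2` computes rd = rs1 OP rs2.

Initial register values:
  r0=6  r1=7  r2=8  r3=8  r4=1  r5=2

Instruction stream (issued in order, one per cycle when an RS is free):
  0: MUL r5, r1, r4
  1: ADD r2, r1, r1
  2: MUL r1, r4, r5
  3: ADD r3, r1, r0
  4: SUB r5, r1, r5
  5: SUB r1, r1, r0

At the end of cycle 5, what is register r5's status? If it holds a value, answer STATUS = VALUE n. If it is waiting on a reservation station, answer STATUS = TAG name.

STATUS = TAG Add1

cycle 1: issue MUL r5<-Mul1 // r0:6,r1:7,r2:8,r3:8,r4:1,r5:Mul1
cycle 2: issue ADD r2<-Add1 // r0:6,r1:7,r2:Add1,r3:8,r4:1,r5:Mul1
cycle 3: issue MUL r1<-Mul2 // r0:6,r1:Mul2,r2:Add1,r3:8,r4:1,r5:Mul1
cycle 4: issue ADD r3<-Add2 // r0:6,r1:Mul2,r2:Add1,r3:Add2,r4:1,r5:Mul1
cycle 5: CDB Add1=14; issue SUB r5<-Add1 // r0:6,r1:Mul2,r2:14,r3:Add2,r4:1,r5:Add1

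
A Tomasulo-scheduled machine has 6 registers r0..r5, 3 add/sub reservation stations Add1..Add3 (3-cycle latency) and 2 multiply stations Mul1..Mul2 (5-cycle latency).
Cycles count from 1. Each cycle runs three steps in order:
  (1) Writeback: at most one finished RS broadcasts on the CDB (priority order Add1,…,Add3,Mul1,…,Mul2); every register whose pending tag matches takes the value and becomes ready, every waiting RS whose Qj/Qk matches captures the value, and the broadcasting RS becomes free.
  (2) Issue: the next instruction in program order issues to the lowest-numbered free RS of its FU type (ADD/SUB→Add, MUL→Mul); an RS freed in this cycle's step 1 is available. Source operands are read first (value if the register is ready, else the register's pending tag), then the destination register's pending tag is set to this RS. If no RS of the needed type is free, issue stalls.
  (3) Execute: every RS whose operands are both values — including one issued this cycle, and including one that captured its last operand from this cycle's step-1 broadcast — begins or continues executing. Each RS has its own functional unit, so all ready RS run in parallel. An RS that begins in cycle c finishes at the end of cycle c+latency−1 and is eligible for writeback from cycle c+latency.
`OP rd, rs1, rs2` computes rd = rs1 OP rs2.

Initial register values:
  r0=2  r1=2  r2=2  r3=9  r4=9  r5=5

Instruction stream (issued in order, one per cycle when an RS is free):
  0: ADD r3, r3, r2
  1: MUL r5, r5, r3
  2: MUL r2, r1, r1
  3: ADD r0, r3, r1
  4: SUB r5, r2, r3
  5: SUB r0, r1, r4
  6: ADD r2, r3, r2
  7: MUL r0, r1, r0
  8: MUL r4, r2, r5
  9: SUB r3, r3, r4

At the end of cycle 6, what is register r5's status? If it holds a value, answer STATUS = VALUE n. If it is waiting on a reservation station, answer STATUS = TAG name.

STATUS = TAG Add2

c1: issue ADD r3<-Add1 | r0:2,r1:2,r2:2,r3:Add1,r4:9,r5:5
c2: issue MUL r5<-Mul1 | r0:2,r1:2,r2:2,r3:Add1,r4:9,r5:Mul1
c3: issue MUL r2<-Mul2 | r0:2,r1:2,r2:Mul2,r3:Add1,r4:9,r5:Mul1
c4: CDB Add1=11; issue ADD r0<-Add1 | r0:Add1,r1:2,r2:Mul2,r3:11,r4:9,r5:Mul1
c5: issue SUB r5<-Add2 | r0:Add1,r1:2,r2:Mul2,r3:11,r4:9,r5:Add2
c6: issue SUB r0<-Add3 | r0:Add3,r1:2,r2:Mul2,r3:11,r4:9,r5:Add2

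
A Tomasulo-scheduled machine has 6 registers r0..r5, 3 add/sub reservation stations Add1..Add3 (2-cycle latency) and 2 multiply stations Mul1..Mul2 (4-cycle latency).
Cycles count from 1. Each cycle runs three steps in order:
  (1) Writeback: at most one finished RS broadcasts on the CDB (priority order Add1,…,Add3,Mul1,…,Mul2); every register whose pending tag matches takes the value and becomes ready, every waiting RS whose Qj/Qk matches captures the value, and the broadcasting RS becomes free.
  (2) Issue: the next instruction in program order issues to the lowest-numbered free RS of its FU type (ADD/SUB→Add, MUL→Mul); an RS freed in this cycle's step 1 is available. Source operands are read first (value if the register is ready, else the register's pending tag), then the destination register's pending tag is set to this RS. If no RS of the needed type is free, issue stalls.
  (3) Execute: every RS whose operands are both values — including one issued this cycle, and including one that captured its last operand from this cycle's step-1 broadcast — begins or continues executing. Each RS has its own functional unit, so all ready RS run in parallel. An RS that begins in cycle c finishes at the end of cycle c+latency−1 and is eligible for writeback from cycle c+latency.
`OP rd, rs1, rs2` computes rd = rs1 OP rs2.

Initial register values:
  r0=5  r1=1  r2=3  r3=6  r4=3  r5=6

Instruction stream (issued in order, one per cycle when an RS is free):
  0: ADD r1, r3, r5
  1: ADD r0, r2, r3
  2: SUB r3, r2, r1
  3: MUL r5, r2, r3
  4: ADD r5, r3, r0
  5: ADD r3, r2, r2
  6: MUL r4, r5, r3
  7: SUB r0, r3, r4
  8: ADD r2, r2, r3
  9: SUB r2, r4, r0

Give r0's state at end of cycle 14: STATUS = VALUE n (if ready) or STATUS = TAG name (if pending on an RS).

STATUS = VALUE 6

cycle 1: issue ADD r1<-Add1 // r0:5,r1:Add1,r2:3,r3:6,r4:3,r5:6
cycle 2: issue ADD r0<-Add2 // r0:Add2,r1:Add1,r2:3,r3:6,r4:3,r5:6
cycle 3: CDB Add1=12; issue SUB r3<-Add1 // r0:Add2,r1:12,r2:3,r3:Add1,r4:3,r5:6
cycle 4: CDB Add2=9; issue MUL r5<-Mul1 // r0:9,r1:12,r2:3,r3:Add1,r4:3,r5:Mul1
cycle 5: CDB Add1=-9; issue ADD r5<-Add1 // r0:9,r1:12,r2:3,r3:-9,r4:3,r5:Add1
cycle 6: issue ADD r3<-Add2 // r0:9,r1:12,r2:3,r3:Add2,r4:3,r5:Add1
cycle 7: CDB Add1=0; issue MUL r4<-Mul2 // r0:9,r1:12,r2:3,r3:Add2,r4:Mul2,r5:0
cycle 8: CDB Add2=6; issue SUB r0<-Add1 // r0:Add1,r1:12,r2:3,r3:6,r4:Mul2,r5:0
cycle 9: CDB Mul1=-27; issue ADD r2<-Add2 // r0:Add1,r1:12,r2:Add2,r3:6,r4:Mul2,r5:0
cycle 10: issue SUB r2<-Add3 // r0:Add1,r1:12,r2:Add3,r3:6,r4:Mul2,r5:0
cycle 11: CDB Add2=9 // r0:Add1,r1:12,r2:Add3,r3:6,r4:Mul2,r5:0
cycle 12: CDB Mul2=0 // r0:Add1,r1:12,r2:Add3,r3:6,r4:0,r5:0
cycle 13: - // r0:Add1,r1:12,r2:Add3,r3:6,r4:0,r5:0
cycle 14: CDB Add1=6 // r0:6,r1:12,r2:Add3,r3:6,r4:0,r5:0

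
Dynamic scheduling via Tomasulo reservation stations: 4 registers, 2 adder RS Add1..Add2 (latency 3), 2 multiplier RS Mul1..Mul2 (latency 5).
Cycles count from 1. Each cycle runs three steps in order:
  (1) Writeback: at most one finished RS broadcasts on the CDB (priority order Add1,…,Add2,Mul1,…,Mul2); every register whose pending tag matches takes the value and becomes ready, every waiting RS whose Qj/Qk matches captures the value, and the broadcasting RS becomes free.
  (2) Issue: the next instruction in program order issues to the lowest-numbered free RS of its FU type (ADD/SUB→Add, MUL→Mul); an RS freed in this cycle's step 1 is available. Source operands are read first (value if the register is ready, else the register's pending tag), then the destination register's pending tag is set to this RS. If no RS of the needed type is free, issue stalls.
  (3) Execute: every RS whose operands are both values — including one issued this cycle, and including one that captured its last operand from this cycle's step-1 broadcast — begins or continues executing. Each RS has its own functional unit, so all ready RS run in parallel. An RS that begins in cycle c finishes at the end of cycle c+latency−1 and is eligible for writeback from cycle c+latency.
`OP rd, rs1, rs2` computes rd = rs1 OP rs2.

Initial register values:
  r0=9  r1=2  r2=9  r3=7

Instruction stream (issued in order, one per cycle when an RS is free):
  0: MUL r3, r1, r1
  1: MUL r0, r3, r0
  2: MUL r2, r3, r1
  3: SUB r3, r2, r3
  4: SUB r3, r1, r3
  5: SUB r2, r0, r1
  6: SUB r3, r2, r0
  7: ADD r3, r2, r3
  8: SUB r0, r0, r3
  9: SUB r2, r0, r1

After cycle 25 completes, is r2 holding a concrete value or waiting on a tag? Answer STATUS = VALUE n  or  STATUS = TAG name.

  c1: issue MUL r3<-Mul1  regs: r0:9,r1:2,r2:9,r3:Mul1
  c2: issue MUL r0<-Mul2  regs: r0:Mul2,r1:2,r2:9,r3:Mul1
  c3: stall  regs: r0:Mul2,r1:2,r2:9,r3:Mul1
  c4: stall  regs: r0:Mul2,r1:2,r2:9,r3:Mul1
  c5: stall  regs: r0:Mul2,r1:2,r2:9,r3:Mul1
  c6: CDB Mul1=4; issue MUL r2<-Mul1  regs: r0:Mul2,r1:2,r2:Mul1,r3:4
  c7: issue SUB r3<-Add1  regs: r0:Mul2,r1:2,r2:Mul1,r3:Add1
  c8: issue SUB r3<-Add2  regs: r0:Mul2,r1:2,r2:Mul1,r3:Add2
  c9: stall  regs: r0:Mul2,r1:2,r2:Mul1,r3:Add2
  c10: stall  regs: r0:Mul2,r1:2,r2:Mul1,r3:Add2
  c11: CDB Mul1=8; stall  regs: r0:Mul2,r1:2,r2:8,r3:Add2
  c12: CDB Mul2=36; stall  regs: r0:36,r1:2,r2:8,r3:Add2
  c13: stall  regs: r0:36,r1:2,r2:8,r3:Add2
  c14: CDB Add1=4; issue SUB r2<-Add1  regs: r0:36,r1:2,r2:Add1,r3:Add2
  c15: stall  regs: r0:36,r1:2,r2:Add1,r3:Add2
  c16: stall  regs: r0:36,r1:2,r2:Add1,r3:Add2
  c17: CDB Add1=34; issue SUB r3<-Add1  regs: r0:36,r1:2,r2:34,r3:Add1
  c18: CDB Add2=-2; issue ADD r3<-Add2  regs: r0:36,r1:2,r2:34,r3:Add2
  c19: stall  regs: r0:36,r1:2,r2:34,r3:Add2
  c20: CDB Add1=-2; issue SUB r0<-Add1  regs: r0:Add1,r1:2,r2:34,r3:Add2
  c21: stall  regs: r0:Add1,r1:2,r2:34,r3:Add2
  c22: stall  regs: r0:Add1,r1:2,r2:34,r3:Add2
  c23: CDB Add2=32; issue SUB r2<-Add2  regs: r0:Add1,r1:2,r2:Add2,r3:32
  c24: -  regs: r0:Add1,r1:2,r2:Add2,r3:32
  c25: -  regs: r0:Add1,r1:2,r2:Add2,r3:32

STATUS = TAG Add2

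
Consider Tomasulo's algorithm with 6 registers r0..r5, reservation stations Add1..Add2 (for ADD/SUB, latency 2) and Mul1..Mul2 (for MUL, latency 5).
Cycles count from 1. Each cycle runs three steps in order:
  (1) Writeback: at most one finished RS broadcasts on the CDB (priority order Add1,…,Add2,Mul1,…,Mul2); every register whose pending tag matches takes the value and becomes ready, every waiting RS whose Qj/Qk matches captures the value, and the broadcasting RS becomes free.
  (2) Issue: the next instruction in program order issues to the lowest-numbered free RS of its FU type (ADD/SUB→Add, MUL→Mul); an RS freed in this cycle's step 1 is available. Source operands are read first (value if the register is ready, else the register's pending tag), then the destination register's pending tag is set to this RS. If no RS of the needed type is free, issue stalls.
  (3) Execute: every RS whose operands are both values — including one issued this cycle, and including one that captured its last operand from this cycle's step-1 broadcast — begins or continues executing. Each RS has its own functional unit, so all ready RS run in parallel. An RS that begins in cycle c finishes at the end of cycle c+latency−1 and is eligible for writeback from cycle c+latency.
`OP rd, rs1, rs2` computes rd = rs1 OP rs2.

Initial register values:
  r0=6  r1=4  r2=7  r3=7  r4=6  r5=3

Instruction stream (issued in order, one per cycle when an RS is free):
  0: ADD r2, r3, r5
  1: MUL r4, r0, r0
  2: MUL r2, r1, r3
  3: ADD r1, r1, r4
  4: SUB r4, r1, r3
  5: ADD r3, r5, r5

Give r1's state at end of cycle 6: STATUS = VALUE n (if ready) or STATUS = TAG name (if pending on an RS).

STATUS = TAG Add1

c1: issue ADD r2<-Add1 | r0:6,r1:4,r2:Add1,r3:7,r4:6,r5:3
c2: issue MUL r4<-Mul1 | r0:6,r1:4,r2:Add1,r3:7,r4:Mul1,r5:3
c3: CDB Add1=10; issue MUL r2<-Mul2 | r0:6,r1:4,r2:Mul2,r3:7,r4:Mul1,r5:3
c4: issue ADD r1<-Add1 | r0:6,r1:Add1,r2:Mul2,r3:7,r4:Mul1,r5:3
c5: issue SUB r4<-Add2 | r0:6,r1:Add1,r2:Mul2,r3:7,r4:Add2,r5:3
c6: stall | r0:6,r1:Add1,r2:Mul2,r3:7,r4:Add2,r5:3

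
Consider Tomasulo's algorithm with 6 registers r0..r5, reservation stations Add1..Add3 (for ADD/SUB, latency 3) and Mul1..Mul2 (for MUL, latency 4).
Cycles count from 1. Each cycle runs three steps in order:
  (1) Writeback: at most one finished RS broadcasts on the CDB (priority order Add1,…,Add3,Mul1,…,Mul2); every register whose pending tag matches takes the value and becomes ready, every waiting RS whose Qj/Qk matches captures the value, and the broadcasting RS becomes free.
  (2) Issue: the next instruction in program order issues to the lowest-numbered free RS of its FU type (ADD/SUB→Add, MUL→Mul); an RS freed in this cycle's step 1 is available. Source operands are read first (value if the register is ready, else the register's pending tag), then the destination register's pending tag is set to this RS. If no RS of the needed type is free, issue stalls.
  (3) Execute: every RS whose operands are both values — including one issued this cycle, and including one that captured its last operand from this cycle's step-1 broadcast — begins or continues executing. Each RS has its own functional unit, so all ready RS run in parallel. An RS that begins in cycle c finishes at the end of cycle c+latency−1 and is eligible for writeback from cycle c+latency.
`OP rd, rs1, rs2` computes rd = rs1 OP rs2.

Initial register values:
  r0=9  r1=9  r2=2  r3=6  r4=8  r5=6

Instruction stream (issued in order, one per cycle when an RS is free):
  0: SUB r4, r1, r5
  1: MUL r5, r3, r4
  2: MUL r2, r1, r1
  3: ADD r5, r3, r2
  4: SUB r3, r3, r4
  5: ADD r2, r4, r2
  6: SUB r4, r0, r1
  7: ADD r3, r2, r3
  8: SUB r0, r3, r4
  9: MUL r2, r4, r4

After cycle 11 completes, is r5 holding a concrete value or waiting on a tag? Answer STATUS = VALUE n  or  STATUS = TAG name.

STATUS = VALUE 87

  c1: issue SUB r4<-Add1  regs: r0:9,r1:9,r2:2,r3:6,r4:Add1,r5:6
  c2: issue MUL r5<-Mul1  regs: r0:9,r1:9,r2:2,r3:6,r4:Add1,r5:Mul1
  c3: issue MUL r2<-Mul2  regs: r0:9,r1:9,r2:Mul2,r3:6,r4:Add1,r5:Mul1
  c4: CDB Add1=3; issue ADD r5<-Add1  regs: r0:9,r1:9,r2:Mul2,r3:6,r4:3,r5:Add1
  c5: issue SUB r3<-Add2  regs: r0:9,r1:9,r2:Mul2,r3:Add2,r4:3,r5:Add1
  c6: issue ADD r2<-Add3  regs: r0:9,r1:9,r2:Add3,r3:Add2,r4:3,r5:Add1
  c7: CDB Mul2=81; stall  regs: r0:9,r1:9,r2:Add3,r3:Add2,r4:3,r5:Add1
  c8: CDB Add2=3; issue SUB r4<-Add2  regs: r0:9,r1:9,r2:Add3,r3:3,r4:Add2,r5:Add1
  c9: CDB Mul1=18; stall  regs: r0:9,r1:9,r2:Add3,r3:3,r4:Add2,r5:Add1
  c10: CDB Add1=87; issue ADD r3<-Add1  regs: r0:9,r1:9,r2:Add3,r3:Add1,r4:Add2,r5:87
  c11: CDB Add2=0; issue SUB r0<-Add2  regs: r0:Add2,r1:9,r2:Add3,r3:Add1,r4:0,r5:87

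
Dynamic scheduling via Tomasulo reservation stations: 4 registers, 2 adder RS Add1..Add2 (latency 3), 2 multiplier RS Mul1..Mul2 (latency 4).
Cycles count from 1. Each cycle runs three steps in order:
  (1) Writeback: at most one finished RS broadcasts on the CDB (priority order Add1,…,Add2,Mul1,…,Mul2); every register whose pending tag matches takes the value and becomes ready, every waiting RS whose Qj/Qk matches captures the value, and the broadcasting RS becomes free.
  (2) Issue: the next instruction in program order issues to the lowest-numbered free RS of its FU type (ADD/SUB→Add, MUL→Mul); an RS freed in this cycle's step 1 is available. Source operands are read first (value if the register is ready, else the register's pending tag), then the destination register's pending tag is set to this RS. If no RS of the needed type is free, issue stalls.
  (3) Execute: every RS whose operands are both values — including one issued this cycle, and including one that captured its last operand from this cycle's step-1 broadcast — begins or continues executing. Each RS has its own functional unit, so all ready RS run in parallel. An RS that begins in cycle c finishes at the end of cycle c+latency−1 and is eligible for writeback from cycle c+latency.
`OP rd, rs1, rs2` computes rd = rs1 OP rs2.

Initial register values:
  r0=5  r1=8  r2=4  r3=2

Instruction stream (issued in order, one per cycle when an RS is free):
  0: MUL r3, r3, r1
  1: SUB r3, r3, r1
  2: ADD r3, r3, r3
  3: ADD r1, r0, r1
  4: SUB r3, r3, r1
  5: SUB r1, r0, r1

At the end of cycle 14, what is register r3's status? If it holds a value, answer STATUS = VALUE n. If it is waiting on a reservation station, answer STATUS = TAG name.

STATUS = TAG Add1

  c1: issue MUL r3<-Mul1  regs: r0:5,r1:8,r2:4,r3:Mul1
  c2: issue SUB r3<-Add1  regs: r0:5,r1:8,r2:4,r3:Add1
  c3: issue ADD r3<-Add2  regs: r0:5,r1:8,r2:4,r3:Add2
  c4: stall  regs: r0:5,r1:8,r2:4,r3:Add2
  c5: CDB Mul1=16; stall  regs: r0:5,r1:8,r2:4,r3:Add2
  c6: stall  regs: r0:5,r1:8,r2:4,r3:Add2
  c7: stall  regs: r0:5,r1:8,r2:4,r3:Add2
  c8: CDB Add1=8; issue ADD r1<-Add1  regs: r0:5,r1:Add1,r2:4,r3:Add2
  c9: stall  regs: r0:5,r1:Add1,r2:4,r3:Add2
  c10: stall  regs: r0:5,r1:Add1,r2:4,r3:Add2
  c11: CDB Add1=13; issue SUB r3<-Add1  regs: r0:5,r1:13,r2:4,r3:Add1
  c12: CDB Add2=16; issue SUB r1<-Add2  regs: r0:5,r1:Add2,r2:4,r3:Add1
  c13: -  regs: r0:5,r1:Add2,r2:4,r3:Add1
  c14: -  regs: r0:5,r1:Add2,r2:4,r3:Add1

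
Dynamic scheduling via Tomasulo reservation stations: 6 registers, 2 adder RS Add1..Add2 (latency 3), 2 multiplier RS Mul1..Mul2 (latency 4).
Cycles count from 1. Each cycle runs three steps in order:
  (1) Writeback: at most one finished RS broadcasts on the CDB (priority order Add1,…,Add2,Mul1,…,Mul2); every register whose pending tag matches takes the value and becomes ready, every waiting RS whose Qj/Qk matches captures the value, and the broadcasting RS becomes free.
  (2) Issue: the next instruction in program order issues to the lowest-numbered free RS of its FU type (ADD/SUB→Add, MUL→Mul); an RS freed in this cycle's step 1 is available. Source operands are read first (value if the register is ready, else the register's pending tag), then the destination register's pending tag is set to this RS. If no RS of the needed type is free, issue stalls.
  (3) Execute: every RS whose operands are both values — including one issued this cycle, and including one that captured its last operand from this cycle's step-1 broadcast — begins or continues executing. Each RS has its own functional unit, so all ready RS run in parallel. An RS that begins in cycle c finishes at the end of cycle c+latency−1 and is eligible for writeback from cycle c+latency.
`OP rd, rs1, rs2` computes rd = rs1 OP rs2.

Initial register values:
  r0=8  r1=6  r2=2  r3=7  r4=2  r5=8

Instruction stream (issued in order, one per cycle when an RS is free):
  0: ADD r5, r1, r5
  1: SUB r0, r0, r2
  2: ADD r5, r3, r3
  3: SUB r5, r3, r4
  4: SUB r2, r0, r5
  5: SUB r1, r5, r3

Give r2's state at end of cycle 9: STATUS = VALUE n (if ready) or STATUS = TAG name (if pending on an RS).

STATUS = TAG Add1

cycle 1: issue ADD r5<-Add1 // r0:8,r1:6,r2:2,r3:7,r4:2,r5:Add1
cycle 2: issue SUB r0<-Add2 // r0:Add2,r1:6,r2:2,r3:7,r4:2,r5:Add1
cycle 3: stall // r0:Add2,r1:6,r2:2,r3:7,r4:2,r5:Add1
cycle 4: CDB Add1=14; issue ADD r5<-Add1 // r0:Add2,r1:6,r2:2,r3:7,r4:2,r5:Add1
cycle 5: CDB Add2=6; issue SUB r5<-Add2 // r0:6,r1:6,r2:2,r3:7,r4:2,r5:Add2
cycle 6: stall // r0:6,r1:6,r2:2,r3:7,r4:2,r5:Add2
cycle 7: CDB Add1=14; issue SUB r2<-Add1 // r0:6,r1:6,r2:Add1,r3:7,r4:2,r5:Add2
cycle 8: CDB Add2=5; issue SUB r1<-Add2 // r0:6,r1:Add2,r2:Add1,r3:7,r4:2,r5:5
cycle 9: - // r0:6,r1:Add2,r2:Add1,r3:7,r4:2,r5:5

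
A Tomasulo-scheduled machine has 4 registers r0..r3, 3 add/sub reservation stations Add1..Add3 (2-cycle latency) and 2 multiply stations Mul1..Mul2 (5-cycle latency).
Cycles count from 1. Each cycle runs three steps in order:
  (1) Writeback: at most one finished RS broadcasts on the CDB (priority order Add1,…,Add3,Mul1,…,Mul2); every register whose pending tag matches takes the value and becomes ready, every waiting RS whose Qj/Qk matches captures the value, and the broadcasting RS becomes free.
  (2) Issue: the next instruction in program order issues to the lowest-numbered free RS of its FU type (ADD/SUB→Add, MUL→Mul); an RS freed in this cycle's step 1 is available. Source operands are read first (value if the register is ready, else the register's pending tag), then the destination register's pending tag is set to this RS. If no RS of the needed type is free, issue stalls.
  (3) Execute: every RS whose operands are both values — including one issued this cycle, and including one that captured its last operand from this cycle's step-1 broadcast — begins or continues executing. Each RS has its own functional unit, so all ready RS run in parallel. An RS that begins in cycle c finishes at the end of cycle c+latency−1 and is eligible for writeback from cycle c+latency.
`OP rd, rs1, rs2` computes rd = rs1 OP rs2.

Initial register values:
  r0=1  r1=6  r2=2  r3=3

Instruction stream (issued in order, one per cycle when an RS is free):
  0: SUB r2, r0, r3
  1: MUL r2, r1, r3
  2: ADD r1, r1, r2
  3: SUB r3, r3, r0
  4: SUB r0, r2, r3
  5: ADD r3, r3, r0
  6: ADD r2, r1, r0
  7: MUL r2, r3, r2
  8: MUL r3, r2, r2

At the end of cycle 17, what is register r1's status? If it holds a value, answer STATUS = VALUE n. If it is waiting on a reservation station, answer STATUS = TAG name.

STATUS = VALUE 24

c1: issue SUB r2<-Add1 | r0:1,r1:6,r2:Add1,r3:3
c2: issue MUL r2<-Mul1 | r0:1,r1:6,r2:Mul1,r3:3
c3: CDB Add1=-2; issue ADD r1<-Add1 | r0:1,r1:Add1,r2:Mul1,r3:3
c4: issue SUB r3<-Add2 | r0:1,r1:Add1,r2:Mul1,r3:Add2
c5: issue SUB r0<-Add3 | r0:Add3,r1:Add1,r2:Mul1,r3:Add2
c6: CDB Add2=2; issue ADD r3<-Add2 | r0:Add3,r1:Add1,r2:Mul1,r3:Add2
c7: CDB Mul1=18; stall | r0:Add3,r1:Add1,r2:18,r3:Add2
c8: stall | r0:Add3,r1:Add1,r2:18,r3:Add2
c9: CDB Add1=24; issue ADD r2<-Add1 | r0:Add3,r1:24,r2:Add1,r3:Add2
c10: CDB Add3=16; issue MUL r2<-Mul1 | r0:16,r1:24,r2:Mul1,r3:Add2
c11: issue MUL r3<-Mul2 | r0:16,r1:24,r2:Mul1,r3:Mul2
c12: CDB Add1=40 | r0:16,r1:24,r2:Mul1,r3:Mul2
c13: CDB Add2=18 | r0:16,r1:24,r2:Mul1,r3:Mul2
c14: - | r0:16,r1:24,r2:Mul1,r3:Mul2
c15: - | r0:16,r1:24,r2:Mul1,r3:Mul2
c16: - | r0:16,r1:24,r2:Mul1,r3:Mul2
c17: - | r0:16,r1:24,r2:Mul1,r3:Mul2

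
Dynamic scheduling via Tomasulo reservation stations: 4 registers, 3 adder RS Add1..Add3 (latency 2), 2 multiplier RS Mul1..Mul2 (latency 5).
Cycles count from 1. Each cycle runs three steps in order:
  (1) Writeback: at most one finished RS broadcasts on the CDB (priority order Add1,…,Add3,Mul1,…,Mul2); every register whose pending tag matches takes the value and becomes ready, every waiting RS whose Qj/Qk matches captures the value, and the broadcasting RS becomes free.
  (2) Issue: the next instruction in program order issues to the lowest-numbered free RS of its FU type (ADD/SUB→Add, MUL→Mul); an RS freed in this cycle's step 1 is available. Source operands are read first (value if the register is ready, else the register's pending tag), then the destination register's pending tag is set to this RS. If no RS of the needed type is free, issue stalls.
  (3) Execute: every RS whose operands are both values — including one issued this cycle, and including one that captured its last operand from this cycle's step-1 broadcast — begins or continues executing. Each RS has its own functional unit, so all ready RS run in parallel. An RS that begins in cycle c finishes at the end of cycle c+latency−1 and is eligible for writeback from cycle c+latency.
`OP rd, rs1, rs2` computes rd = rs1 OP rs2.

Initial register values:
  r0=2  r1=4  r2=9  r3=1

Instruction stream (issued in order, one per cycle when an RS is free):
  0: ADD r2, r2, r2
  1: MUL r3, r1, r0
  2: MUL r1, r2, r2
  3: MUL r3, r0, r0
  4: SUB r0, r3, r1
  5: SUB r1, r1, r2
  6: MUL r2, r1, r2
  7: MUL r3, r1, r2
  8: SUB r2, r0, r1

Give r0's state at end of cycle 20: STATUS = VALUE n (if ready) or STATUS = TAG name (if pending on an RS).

  c1: issue ADD r2<-Add1  regs: r0:2,r1:4,r2:Add1,r3:1
  c2: issue MUL r3<-Mul1  regs: r0:2,r1:4,r2:Add1,r3:Mul1
  c3: CDB Add1=18; issue MUL r1<-Mul2  regs: r0:2,r1:Mul2,r2:18,r3:Mul1
  c4: stall  regs: r0:2,r1:Mul2,r2:18,r3:Mul1
  c5: stall  regs: r0:2,r1:Mul2,r2:18,r3:Mul1
  c6: stall  regs: r0:2,r1:Mul2,r2:18,r3:Mul1
  c7: CDB Mul1=8; issue MUL r3<-Mul1  regs: r0:2,r1:Mul2,r2:18,r3:Mul1
  c8: CDB Mul2=324; issue SUB r0<-Add1  regs: r0:Add1,r1:324,r2:18,r3:Mul1
  c9: issue SUB r1<-Add2  regs: r0:Add1,r1:Add2,r2:18,r3:Mul1
  c10: issue MUL r2<-Mul2  regs: r0:Add1,r1:Add2,r2:Mul2,r3:Mul1
  c11: CDB Add2=306; stall  regs: r0:Add1,r1:306,r2:Mul2,r3:Mul1
  c12: CDB Mul1=4; issue MUL r3<-Mul1  regs: r0:Add1,r1:306,r2:Mul2,r3:Mul1
  c13: issue SUB r2<-Add2  regs: r0:Add1,r1:306,r2:Add2,r3:Mul1
  c14: CDB Add1=-320  regs: r0:-320,r1:306,r2:Add2,r3:Mul1
  c15: -  regs: r0:-320,r1:306,r2:Add2,r3:Mul1
  c16: CDB Add2=-626  regs: r0:-320,r1:306,r2:-626,r3:Mul1
  c17: CDB Mul2=5508  regs: r0:-320,r1:306,r2:-626,r3:Mul1
  c18: -  regs: r0:-320,r1:306,r2:-626,r3:Mul1
  c19: -  regs: r0:-320,r1:306,r2:-626,r3:Mul1
  c20: -  regs: r0:-320,r1:306,r2:-626,r3:Mul1

STATUS = VALUE -320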